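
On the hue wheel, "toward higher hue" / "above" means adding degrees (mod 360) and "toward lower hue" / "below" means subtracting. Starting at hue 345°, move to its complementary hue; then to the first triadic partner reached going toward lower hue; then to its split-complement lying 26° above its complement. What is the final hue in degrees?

251°

345 + 180 = 525 → 525 − 360 = 165°   (complement)
165 − 120 = 45°   (triadic ↓)
45 + 206 = 251°   (split-comp 26° ↑)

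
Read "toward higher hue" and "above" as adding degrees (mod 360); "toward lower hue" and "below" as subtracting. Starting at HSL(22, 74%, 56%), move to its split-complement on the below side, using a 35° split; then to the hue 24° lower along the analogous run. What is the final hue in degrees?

split-comp 35° ↓ +145°: 22 + 145 = 167°
analog 24° ↓ −24°: 167 − 24 = 143°

143°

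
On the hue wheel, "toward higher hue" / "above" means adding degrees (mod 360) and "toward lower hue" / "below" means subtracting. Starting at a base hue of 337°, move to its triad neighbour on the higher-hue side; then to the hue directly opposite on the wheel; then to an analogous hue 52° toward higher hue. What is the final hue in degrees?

triadic ↑ +120°: 337 + 120 = 457 → 457 − 360 = 97°
complement +180°: 97 + 180 = 277°
analog 52° ↑ +52°: 277 + 52 = 329°

329°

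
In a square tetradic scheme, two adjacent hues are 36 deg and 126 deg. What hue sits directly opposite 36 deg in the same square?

A square tetradic scheme places four hues 90° apart; opposite corners are 180° apart.
36 + 180 = 216°

216°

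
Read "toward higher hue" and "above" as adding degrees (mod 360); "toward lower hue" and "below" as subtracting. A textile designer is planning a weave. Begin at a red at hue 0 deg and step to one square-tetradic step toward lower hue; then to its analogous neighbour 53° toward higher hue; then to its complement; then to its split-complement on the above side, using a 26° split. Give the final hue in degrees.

square ↓ −90°: 0 − 90 = -90 → -90 + 360 = 270°
analog 53° ↑ +53°: 270 + 53 = 323°
complement +180°: 323 + 180 = 503 → 503 − 360 = 143°
split-comp 26° ↑ +206°: 143 + 206 = 349°

349°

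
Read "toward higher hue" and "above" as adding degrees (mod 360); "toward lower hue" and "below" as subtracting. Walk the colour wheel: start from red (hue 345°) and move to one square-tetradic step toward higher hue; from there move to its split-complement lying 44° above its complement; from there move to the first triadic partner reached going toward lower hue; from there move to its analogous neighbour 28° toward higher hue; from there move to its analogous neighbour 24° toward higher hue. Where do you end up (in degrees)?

+90° (square ↑): 345 + 90 = 435 → 435 − 360 = 75°
+224° (split-comp 44° ↑): 75 + 224 = 299°
−120° (triadic ↓): 299 − 120 = 179°
+28° (analog 28° ↑): 179 + 28 = 207°
+24° (analog 24° ↑): 207 + 24 = 231°

231°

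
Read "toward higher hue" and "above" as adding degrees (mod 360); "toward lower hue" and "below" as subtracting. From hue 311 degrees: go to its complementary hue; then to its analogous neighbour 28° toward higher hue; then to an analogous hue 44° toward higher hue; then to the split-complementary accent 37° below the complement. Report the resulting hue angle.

346°

311 + 180 = 491 → 491 − 360 = 131°   (complement)
131 + 28 = 159°   (analog 28° ↑)
159 + 44 = 203°   (analog 44° ↑)
203 + 143 = 346°   (split-comp 37° ↓)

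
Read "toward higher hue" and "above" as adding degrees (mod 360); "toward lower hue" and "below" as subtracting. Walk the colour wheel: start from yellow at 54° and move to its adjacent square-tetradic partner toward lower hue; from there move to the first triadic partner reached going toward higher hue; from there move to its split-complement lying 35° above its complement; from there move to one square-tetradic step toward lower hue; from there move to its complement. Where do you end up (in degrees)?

29°

54 − 90 = -36 → -36 + 360 = 324°   (square ↓)
324 + 120 = 444 → 444 − 360 = 84°   (triadic ↑)
84 + 215 = 299°   (split-comp 35° ↑)
299 − 90 = 209°   (square ↓)
209 + 180 = 389 → 389 − 360 = 29°   (complement)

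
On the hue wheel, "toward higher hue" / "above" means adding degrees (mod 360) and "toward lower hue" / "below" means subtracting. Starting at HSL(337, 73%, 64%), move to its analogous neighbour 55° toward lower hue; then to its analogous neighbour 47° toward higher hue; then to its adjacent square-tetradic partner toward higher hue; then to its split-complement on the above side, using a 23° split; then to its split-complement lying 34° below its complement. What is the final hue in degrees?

48°

−55° (analog 55° ↓): 337 − 55 = 282°
+47° (analog 47° ↑): 282 + 47 = 329°
+90° (square ↑): 329 + 90 = 419 → 419 − 360 = 59°
+203° (split-comp 23° ↑): 59 + 203 = 262°
+146° (split-comp 34° ↓): 262 + 146 = 408 → 408 − 360 = 48°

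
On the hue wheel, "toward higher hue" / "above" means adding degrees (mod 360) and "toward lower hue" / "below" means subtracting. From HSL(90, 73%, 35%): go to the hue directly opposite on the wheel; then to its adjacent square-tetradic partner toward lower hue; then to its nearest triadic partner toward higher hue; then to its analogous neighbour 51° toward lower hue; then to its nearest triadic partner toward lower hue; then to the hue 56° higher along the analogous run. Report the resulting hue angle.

185°

+180° (complement): 90 + 180 = 270°
−90° (square ↓): 270 − 90 = 180°
+120° (triadic ↑): 180 + 120 = 300°
−51° (analog 51° ↓): 300 − 51 = 249°
−120° (triadic ↓): 249 − 120 = 129°
+56° (analog 56° ↑): 129 + 56 = 185°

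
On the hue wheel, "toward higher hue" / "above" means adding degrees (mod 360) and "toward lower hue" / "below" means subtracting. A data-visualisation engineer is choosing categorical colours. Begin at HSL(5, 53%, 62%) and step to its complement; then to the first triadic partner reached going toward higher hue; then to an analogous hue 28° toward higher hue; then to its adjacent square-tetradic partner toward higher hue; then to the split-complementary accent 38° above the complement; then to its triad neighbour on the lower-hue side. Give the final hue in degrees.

complement +180°: 5 + 180 = 185°
triadic ↑ +120°: 185 + 120 = 305°
analog 28° ↑ +28°: 305 + 28 = 333°
square ↑ +90°: 333 + 90 = 423 → 423 − 360 = 63°
split-comp 38° ↑ +218°: 63 + 218 = 281°
triadic ↓ −120°: 281 − 120 = 161°

161°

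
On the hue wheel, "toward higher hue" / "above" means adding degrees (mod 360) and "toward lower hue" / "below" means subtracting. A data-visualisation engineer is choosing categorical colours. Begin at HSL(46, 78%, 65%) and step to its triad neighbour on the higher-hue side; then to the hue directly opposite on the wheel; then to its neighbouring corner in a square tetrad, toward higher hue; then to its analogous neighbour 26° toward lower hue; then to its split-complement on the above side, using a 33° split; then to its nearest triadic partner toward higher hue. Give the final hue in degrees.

23°

triadic ↑ +120°: 46 + 120 = 166°
complement +180°: 166 + 180 = 346°
square ↑ +90°: 346 + 90 = 436 → 436 − 360 = 76°
analog 26° ↓ −26°: 76 − 26 = 50°
split-comp 33° ↑ +213°: 50 + 213 = 263°
triadic ↑ +120°: 263 + 120 = 383 → 383 − 360 = 23°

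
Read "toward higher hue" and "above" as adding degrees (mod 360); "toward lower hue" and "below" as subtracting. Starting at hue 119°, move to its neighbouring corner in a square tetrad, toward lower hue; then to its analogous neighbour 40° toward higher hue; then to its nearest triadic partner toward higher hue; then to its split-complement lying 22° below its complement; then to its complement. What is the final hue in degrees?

square ↓ −90°: 119 − 90 = 29°
analog 40° ↑ +40°: 29 + 40 = 69°
triadic ↑ +120°: 69 + 120 = 189°
split-comp 22° ↓ +158°: 189 + 158 = 347°
complement +180°: 347 + 180 = 527 → 527 − 360 = 167°

167°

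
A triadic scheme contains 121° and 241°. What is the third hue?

A triad spaces three hues 120° apart.
The full set is {1°, 121°, 241°}.

1°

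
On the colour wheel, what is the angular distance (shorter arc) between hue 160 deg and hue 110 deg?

50°

|160 − 110| = 50.
50 ≤ 180, so the shorter arc is 50°.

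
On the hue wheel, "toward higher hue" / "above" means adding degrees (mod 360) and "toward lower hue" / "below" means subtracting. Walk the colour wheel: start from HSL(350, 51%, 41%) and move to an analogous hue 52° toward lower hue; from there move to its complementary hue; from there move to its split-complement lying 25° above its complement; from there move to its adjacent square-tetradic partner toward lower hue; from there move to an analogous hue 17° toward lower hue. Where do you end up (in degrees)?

216°

350 − 52 = 298°   (analog 52° ↓)
298 + 180 = 478 → 478 − 360 = 118°   (complement)
118 + 205 = 323°   (split-comp 25° ↑)
323 − 90 = 233°   (square ↓)
233 − 17 = 216°   (analog 17° ↓)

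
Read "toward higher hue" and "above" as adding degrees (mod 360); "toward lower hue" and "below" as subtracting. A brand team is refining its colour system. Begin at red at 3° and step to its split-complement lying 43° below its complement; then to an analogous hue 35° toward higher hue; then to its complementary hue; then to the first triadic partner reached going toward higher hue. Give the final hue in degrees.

3 + 137 = 140°   (split-comp 43° ↓)
140 + 35 = 175°   (analog 35° ↑)
175 + 180 = 355°   (complement)
355 + 120 = 475 → 475 − 360 = 115°   (triadic ↑)

115°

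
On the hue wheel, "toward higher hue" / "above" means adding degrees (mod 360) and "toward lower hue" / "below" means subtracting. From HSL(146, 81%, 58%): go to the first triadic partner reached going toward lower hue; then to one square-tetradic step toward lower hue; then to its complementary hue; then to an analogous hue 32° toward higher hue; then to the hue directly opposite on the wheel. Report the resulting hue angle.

328°

triadic ↓ −120°: 146 − 120 = 26°
square ↓ −90°: 26 − 90 = -64 → -64 + 360 = 296°
complement +180°: 296 + 180 = 476 → 476 − 360 = 116°
analog 32° ↑ +32°: 116 + 32 = 148°
complement +180°: 148 + 180 = 328°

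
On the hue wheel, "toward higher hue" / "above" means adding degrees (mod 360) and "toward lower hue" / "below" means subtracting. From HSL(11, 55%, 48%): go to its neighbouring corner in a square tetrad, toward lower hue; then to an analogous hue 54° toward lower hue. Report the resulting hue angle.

square ↓ −90°: 11 − 90 = -79 → -79 + 360 = 281°
analog 54° ↓ −54°: 281 − 54 = 227°

227°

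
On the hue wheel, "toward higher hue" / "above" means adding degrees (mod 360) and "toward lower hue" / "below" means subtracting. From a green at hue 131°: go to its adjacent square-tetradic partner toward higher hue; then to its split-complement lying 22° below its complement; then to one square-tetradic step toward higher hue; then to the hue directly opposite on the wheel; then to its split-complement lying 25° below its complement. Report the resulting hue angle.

131 + 90 = 221°   (square ↑)
221 + 158 = 379 → 379 − 360 = 19°   (split-comp 22° ↓)
19 + 90 = 109°   (square ↑)
109 + 180 = 289°   (complement)
289 + 155 = 444 → 444 − 360 = 84°   (split-comp 25° ↓)

84°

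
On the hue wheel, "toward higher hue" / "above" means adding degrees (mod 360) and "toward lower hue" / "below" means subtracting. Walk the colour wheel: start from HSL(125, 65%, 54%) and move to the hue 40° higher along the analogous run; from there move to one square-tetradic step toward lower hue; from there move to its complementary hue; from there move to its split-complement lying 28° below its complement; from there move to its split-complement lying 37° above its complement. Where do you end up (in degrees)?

264°

analog 40° ↑ +40°: 125 + 40 = 165°
square ↓ −90°: 165 − 90 = 75°
complement +180°: 75 + 180 = 255°
split-comp 28° ↓ +152°: 255 + 152 = 407 → 407 − 360 = 47°
split-comp 37° ↑ +217°: 47 + 217 = 264°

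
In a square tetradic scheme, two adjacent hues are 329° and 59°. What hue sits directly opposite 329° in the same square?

149°

A square tetradic scheme places four hues 90° apart; opposite corners are 180° apart.
329 + 180 = 509 → 509 − 360 = 149°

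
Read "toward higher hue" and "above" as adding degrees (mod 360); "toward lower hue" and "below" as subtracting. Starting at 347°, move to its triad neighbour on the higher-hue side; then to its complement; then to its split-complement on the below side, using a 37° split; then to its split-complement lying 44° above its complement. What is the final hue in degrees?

+120° (triadic ↑): 347 + 120 = 467 → 467 − 360 = 107°
+180° (complement): 107 + 180 = 287°
+143° (split-comp 37° ↓): 287 + 143 = 430 → 430 − 360 = 70°
+224° (split-comp 44° ↑): 70 + 224 = 294°

294°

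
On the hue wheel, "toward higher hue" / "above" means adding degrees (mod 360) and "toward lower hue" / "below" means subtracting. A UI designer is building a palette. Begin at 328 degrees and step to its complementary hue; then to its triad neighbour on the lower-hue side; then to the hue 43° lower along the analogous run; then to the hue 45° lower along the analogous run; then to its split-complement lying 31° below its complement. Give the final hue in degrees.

89°

complement +180°: 328 + 180 = 508 → 508 − 360 = 148°
triadic ↓ −120°: 148 − 120 = 28°
analog 43° ↓ −43°: 28 − 43 = -15 → -15 + 360 = 345°
analog 45° ↓ −45°: 345 − 45 = 300°
split-comp 31° ↓ +149°: 300 + 149 = 449 → 449 − 360 = 89°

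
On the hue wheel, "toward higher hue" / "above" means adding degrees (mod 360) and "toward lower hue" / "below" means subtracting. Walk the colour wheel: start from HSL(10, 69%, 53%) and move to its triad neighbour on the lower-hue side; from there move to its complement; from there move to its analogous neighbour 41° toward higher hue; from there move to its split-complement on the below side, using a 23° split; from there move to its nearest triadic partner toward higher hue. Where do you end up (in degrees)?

28°

triadic ↓ −120°: 10 − 120 = -110 → -110 + 360 = 250°
complement +180°: 250 + 180 = 430 → 430 − 360 = 70°
analog 41° ↑ +41°: 70 + 41 = 111°
split-comp 23° ↓ +157°: 111 + 157 = 268°
triadic ↑ +120°: 268 + 120 = 388 → 388 − 360 = 28°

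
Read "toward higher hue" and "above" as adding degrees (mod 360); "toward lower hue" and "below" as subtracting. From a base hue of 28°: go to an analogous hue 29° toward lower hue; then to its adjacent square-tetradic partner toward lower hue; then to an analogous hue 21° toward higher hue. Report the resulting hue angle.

28 − 29 = -1 → -1 + 360 = 359°   (analog 29° ↓)
359 − 90 = 269°   (square ↓)
269 + 21 = 290°   (analog 21° ↑)

290°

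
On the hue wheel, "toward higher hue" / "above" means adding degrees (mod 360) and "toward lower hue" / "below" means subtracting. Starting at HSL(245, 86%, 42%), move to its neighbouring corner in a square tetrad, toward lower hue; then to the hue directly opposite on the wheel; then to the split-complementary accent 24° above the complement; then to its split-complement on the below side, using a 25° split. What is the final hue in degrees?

245 − 90 = 155°   (square ↓)
155 + 180 = 335°   (complement)
335 + 204 = 539 → 539 − 360 = 179°   (split-comp 24° ↑)
179 + 155 = 334°   (split-comp 25° ↓)

334°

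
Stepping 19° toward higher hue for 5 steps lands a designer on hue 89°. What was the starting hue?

5 steps of 19° (toward higher hue) give a net shift of +95°.
Start = end − shift: 89 − 95 = -6 → -6 + 360 = 354°

354°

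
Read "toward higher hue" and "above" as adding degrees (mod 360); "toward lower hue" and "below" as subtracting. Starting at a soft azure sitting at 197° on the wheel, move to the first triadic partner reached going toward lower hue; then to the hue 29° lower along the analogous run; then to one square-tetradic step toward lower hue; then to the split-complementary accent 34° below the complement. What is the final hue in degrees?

104°

triadic ↓ −120°: 197 − 120 = 77°
analog 29° ↓ −29°: 77 − 29 = 48°
square ↓ −90°: 48 − 90 = -42 → -42 + 360 = 318°
split-comp 34° ↓ +146°: 318 + 146 = 464 → 464 − 360 = 104°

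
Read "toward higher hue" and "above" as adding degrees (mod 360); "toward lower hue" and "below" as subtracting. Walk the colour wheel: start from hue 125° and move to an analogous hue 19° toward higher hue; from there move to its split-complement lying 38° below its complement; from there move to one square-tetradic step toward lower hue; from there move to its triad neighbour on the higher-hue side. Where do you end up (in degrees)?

316°

analog 19° ↑ +19°: 125 + 19 = 144°
split-comp 38° ↓ +142°: 144 + 142 = 286°
square ↓ −90°: 286 − 90 = 196°
triadic ↑ +120°: 196 + 120 = 316°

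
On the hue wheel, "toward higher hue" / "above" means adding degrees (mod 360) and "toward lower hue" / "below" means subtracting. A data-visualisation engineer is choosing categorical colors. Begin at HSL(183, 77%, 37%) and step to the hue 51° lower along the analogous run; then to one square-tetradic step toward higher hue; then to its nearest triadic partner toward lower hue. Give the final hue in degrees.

analog 51° ↓ −51°: 183 − 51 = 132°
square ↑ +90°: 132 + 90 = 222°
triadic ↓ −120°: 222 − 120 = 102°

102°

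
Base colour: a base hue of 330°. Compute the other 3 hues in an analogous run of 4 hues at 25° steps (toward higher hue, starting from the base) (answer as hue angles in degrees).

355°, 20°, and 45°

Analogous hues sit every 25° along the wheel.
330 + 25 = 355°
330 + 50 = 380 → 380 − 360 = 20°
330 + 75 = 405 → 405 − 360 = 45°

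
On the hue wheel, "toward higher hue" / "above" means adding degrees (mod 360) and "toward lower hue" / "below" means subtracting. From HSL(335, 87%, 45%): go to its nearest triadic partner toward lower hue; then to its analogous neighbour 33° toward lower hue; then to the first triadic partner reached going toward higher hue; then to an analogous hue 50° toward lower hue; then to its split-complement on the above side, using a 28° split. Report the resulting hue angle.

−120° (triadic ↓): 335 − 120 = 215°
−33° (analog 33° ↓): 215 − 33 = 182°
+120° (triadic ↑): 182 + 120 = 302°
−50° (analog 50° ↓): 302 − 50 = 252°
+208° (split-comp 28° ↑): 252 + 208 = 460 → 460 − 360 = 100°

100°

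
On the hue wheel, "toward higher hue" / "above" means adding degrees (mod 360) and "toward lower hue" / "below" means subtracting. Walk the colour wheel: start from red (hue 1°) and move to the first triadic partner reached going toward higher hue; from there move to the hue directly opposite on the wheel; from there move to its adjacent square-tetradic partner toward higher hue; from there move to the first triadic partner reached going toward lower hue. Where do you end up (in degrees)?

+120° (triadic ↑): 1 + 120 = 121°
+180° (complement): 121 + 180 = 301°
+90° (square ↑): 301 + 90 = 391 → 391 − 360 = 31°
−120° (triadic ↓): 31 − 120 = -89 → -89 + 360 = 271°

271°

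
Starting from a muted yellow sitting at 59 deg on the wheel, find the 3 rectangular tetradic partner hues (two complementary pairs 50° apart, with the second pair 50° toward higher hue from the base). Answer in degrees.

A rectangular tetradic uses two complementary pairs 50° apart: offsets 0°, 50°, 180°, 230°.
59 + 50 = 109°
59 + 180 = 239°
59 + 230 = 289°

109°, 239°, 289°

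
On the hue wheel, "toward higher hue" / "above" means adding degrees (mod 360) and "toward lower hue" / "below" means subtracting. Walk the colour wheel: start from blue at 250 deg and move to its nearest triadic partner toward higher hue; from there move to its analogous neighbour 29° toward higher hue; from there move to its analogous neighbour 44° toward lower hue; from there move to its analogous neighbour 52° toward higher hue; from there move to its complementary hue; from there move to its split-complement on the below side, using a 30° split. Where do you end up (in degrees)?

17°

250 + 120 = 370 → 370 − 360 = 10°   (triadic ↑)
10 + 29 = 39°   (analog 29° ↑)
39 − 44 = -5 → -5 + 360 = 355°   (analog 44° ↓)
355 + 52 = 407 → 407 − 360 = 47°   (analog 52° ↑)
47 + 180 = 227°   (complement)
227 + 150 = 377 → 377 − 360 = 17°   (split-comp 30° ↓)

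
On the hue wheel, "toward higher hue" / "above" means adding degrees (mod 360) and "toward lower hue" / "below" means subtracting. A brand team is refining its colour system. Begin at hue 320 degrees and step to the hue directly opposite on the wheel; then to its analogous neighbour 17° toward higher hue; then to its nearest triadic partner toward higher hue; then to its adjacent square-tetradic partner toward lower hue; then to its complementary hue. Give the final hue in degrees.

7°

320 + 180 = 500 → 500 − 360 = 140°   (complement)
140 + 17 = 157°   (analog 17° ↑)
157 + 120 = 277°   (triadic ↑)
277 − 90 = 187°   (square ↓)
187 + 180 = 367 → 367 − 360 = 7°   (complement)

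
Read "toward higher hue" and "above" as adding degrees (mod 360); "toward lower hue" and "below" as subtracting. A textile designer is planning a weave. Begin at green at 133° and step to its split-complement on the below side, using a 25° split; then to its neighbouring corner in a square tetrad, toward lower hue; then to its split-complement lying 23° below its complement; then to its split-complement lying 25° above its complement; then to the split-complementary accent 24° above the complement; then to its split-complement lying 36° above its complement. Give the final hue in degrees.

split-comp 25° ↓ +155°: 133 + 155 = 288°
square ↓ −90°: 288 − 90 = 198°
split-comp 23° ↓ +157°: 198 + 157 = 355°
split-comp 25° ↑ +205°: 355 + 205 = 560 → 560 − 360 = 200°
split-comp 24° ↑ +204°: 200 + 204 = 404 → 404 − 360 = 44°
split-comp 36° ↑ +216°: 44 + 216 = 260°

260°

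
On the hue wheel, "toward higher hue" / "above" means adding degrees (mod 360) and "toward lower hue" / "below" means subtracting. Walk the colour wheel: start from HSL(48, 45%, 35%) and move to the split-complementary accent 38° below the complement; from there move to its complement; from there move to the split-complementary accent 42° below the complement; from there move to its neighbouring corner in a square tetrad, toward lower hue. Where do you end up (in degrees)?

split-comp 38° ↓ +142°: 48 + 142 = 190°
complement +180°: 190 + 180 = 370 → 370 − 360 = 10°
split-comp 42° ↓ +138°: 10 + 138 = 148°
square ↓ −90°: 148 − 90 = 58°

58°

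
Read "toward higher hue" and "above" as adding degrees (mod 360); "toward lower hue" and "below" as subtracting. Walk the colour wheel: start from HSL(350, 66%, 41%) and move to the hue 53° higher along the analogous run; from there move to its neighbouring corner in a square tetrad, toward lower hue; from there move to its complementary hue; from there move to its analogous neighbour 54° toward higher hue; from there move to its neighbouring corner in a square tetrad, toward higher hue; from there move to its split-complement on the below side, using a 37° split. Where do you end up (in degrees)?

60°

+53° (analog 53° ↑): 350 + 53 = 403 → 403 − 360 = 43°
−90° (square ↓): 43 − 90 = -47 → -47 + 360 = 313°
+180° (complement): 313 + 180 = 493 → 493 − 360 = 133°
+54° (analog 54° ↑): 133 + 54 = 187°
+90° (square ↑): 187 + 90 = 277°
+143° (split-comp 37° ↓): 277 + 143 = 420 → 420 − 360 = 60°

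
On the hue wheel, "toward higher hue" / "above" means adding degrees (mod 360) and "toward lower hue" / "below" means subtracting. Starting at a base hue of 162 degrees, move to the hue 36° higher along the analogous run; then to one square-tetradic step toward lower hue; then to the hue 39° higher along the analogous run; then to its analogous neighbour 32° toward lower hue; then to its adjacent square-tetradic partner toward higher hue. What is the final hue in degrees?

205°

162 + 36 = 198°   (analog 36° ↑)
198 − 90 = 108°   (square ↓)
108 + 39 = 147°   (analog 39° ↑)
147 − 32 = 115°   (analog 32° ↓)
115 + 90 = 205°   (square ↑)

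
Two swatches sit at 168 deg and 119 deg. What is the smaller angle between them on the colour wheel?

49°

|168 − 119| = 49.
49 ≤ 180, so the shorter arc is 49°.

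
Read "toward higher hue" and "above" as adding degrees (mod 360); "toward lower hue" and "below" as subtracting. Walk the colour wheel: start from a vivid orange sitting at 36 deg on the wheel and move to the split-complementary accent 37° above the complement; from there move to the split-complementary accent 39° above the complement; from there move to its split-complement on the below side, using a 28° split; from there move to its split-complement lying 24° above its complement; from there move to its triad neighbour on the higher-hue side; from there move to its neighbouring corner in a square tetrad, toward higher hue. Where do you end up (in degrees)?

318°

+217° (split-comp 37° ↑): 36 + 217 = 253°
+219° (split-comp 39° ↑): 253 + 219 = 472 → 472 − 360 = 112°
+152° (split-comp 28° ↓): 112 + 152 = 264°
+204° (split-comp 24° ↑): 264 + 204 = 468 → 468 − 360 = 108°
+120° (triadic ↑): 108 + 120 = 228°
+90° (square ↑): 228 + 90 = 318°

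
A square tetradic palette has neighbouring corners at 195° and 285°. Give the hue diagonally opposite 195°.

A square tetradic scheme places four hues 90° apart; opposite corners are 180° apart.
195 + 180 = 375 → 375 − 360 = 15°

15°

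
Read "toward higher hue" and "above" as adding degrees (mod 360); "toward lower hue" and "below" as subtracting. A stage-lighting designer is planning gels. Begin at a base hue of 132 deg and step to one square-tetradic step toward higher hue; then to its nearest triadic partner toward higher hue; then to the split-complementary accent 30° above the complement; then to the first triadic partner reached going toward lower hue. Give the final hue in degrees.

+90° (square ↑): 132 + 90 = 222°
+120° (triadic ↑): 222 + 120 = 342°
+210° (split-comp 30° ↑): 342 + 210 = 552 → 552 − 360 = 192°
−120° (triadic ↓): 192 − 120 = 72°

72°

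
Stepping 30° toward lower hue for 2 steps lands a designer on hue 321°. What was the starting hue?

21°

2 steps of 30° (toward lower hue) give a net shift of −60°.
Start = end − shift: 321 + 60 = 381 → 381 − 360 = 21°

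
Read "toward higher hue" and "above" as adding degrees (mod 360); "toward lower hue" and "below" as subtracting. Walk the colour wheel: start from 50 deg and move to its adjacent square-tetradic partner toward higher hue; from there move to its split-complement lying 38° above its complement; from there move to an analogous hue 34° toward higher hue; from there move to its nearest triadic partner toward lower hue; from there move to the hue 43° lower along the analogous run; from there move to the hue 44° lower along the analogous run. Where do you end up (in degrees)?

185°

50 + 90 = 140°   (square ↑)
140 + 218 = 358°   (split-comp 38° ↑)
358 + 34 = 392 → 392 − 360 = 32°   (analog 34° ↑)
32 − 120 = -88 → -88 + 360 = 272°   (triadic ↓)
272 − 43 = 229°   (analog 43° ↓)
229 − 44 = 185°   (analog 44° ↓)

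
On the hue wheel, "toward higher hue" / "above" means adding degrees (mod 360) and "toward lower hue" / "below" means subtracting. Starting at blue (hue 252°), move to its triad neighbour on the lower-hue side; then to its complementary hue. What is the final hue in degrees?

312°

−120° (triadic ↓): 252 − 120 = 132°
+180° (complement): 132 + 180 = 312°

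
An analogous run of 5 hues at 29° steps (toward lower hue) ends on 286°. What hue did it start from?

42°

4 steps of 29° (toward lower hue) give a net shift of −116°.
Start = end − shift: 286 + 116 = 402 → 402 − 360 = 42°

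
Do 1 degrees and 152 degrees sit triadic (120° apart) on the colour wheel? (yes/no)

no

Angular distance: |1 − 152| = 151 = 151°.
Triadic (120° apart) requires 120°.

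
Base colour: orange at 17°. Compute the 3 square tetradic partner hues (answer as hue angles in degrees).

107°, 197°, 287°

A square tetradic scheme places four hues every 90°.
17 + 90 = 107°
17 + 180 = 197°
17 + 270 = 287°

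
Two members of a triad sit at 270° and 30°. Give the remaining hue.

A triad spaces three hues 120° apart.
The full set is {30°, 150°, 270°}.

150°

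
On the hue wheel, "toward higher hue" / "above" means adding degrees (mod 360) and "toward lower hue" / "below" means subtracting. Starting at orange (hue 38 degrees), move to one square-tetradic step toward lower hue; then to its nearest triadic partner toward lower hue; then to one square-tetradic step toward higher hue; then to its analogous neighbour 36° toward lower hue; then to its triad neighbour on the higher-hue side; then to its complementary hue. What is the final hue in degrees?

−90° (square ↓): 38 − 90 = -52 → -52 + 360 = 308°
−120° (triadic ↓): 308 − 120 = 188°
+90° (square ↑): 188 + 90 = 278°
−36° (analog 36° ↓): 278 − 36 = 242°
+120° (triadic ↑): 242 + 120 = 362 → 362 − 360 = 2°
+180° (complement): 2 + 180 = 182°

182°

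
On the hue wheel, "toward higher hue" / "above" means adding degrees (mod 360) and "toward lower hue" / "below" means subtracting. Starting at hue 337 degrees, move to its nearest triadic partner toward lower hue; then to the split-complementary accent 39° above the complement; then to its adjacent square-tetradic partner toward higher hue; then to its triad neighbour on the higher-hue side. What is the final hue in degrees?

−120° (triadic ↓): 337 − 120 = 217°
+219° (split-comp 39° ↑): 217 + 219 = 436 → 436 − 360 = 76°
+90° (square ↑): 76 + 90 = 166°
+120° (triadic ↑): 166 + 120 = 286°

286°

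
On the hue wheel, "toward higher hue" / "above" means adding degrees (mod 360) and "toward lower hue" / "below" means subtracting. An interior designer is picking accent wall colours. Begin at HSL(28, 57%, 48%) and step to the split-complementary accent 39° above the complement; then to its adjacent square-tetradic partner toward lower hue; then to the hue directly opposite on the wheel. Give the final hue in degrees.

28 + 219 = 247°   (split-comp 39° ↑)
247 − 90 = 157°   (square ↓)
157 + 180 = 337°   (complement)

337°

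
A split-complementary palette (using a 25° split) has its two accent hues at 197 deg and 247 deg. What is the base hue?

The accents sit 25° either side of the complement, so the complement is their short-arc midpoint on the wheel.
Short-arc midpoint of 197° and 247°: 222°.
Base is 180° from the complement: 222 − 180 = 42°

42°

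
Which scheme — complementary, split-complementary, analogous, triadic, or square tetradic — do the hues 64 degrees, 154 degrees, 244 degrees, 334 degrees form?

square tetradic

Sort the hues: 64°, 154°, 244°, 334°.
Successive gaps around the wheel: 90°, 90°, 90°, 90°.
Four hues every 90° form a square tetradic scheme.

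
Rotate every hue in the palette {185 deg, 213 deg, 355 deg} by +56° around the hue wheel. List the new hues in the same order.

241°, 269°, 51°

185 + 56 = 241°
213 + 56 = 269°
355 + 56 = 411 → 411 − 360 = 51°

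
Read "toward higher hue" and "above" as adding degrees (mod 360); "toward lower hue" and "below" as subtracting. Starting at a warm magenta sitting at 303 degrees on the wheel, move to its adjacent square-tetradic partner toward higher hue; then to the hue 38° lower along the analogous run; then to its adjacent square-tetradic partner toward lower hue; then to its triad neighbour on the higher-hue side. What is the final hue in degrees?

25°

+90° (square ↑): 303 + 90 = 393 → 393 − 360 = 33°
−38° (analog 38° ↓): 33 − 38 = -5 → -5 + 360 = 355°
−90° (square ↓): 355 − 90 = 265°
+120° (triadic ↑): 265 + 120 = 385 → 385 − 360 = 25°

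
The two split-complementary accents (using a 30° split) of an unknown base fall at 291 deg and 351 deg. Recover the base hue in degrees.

141°

The accents sit 30° either side of the complement, so the complement is their short-arc midpoint on the wheel.
Short-arc midpoint of 291° and 351°: 321°.
Base is 180° from the complement: 321 − 180 = 141°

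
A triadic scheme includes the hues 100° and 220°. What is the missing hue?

340°

A triad places three hues 120° apart.
The full set through 100° is {100°, 220°, 340°}.
Given {100°, 220°}, the missing hue is 340°.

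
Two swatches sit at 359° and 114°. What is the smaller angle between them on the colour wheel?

|359 − 114| = 245.
The shorter arc is 360 − 245 = 115°.

115°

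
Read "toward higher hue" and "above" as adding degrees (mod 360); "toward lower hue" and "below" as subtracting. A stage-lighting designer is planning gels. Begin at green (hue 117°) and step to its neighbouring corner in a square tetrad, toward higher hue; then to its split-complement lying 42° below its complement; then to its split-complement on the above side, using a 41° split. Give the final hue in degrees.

206°

117 + 90 = 207°   (square ↑)
207 + 138 = 345°   (split-comp 42° ↓)
345 + 221 = 566 → 566 − 360 = 206°   (split-comp 41° ↑)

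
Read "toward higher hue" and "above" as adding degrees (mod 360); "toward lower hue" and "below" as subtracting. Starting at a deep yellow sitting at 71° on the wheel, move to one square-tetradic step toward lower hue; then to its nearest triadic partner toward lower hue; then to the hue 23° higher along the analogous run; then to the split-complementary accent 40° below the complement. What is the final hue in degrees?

24°

71 − 90 = -19 → -19 + 360 = 341°   (square ↓)
341 − 120 = 221°   (triadic ↓)
221 + 23 = 244°   (analog 23° ↑)
244 + 140 = 384 → 384 − 360 = 24°   (split-comp 40° ↓)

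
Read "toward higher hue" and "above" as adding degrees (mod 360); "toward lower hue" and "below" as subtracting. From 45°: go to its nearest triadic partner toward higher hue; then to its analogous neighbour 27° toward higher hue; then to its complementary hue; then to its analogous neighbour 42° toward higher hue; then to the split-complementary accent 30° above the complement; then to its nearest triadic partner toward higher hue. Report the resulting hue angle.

45 + 120 = 165°   (triadic ↑)
165 + 27 = 192°   (analog 27° ↑)
192 + 180 = 372 → 372 − 360 = 12°   (complement)
12 + 42 = 54°   (analog 42° ↑)
54 + 210 = 264°   (split-comp 30° ↑)
264 + 120 = 384 → 384 − 360 = 24°   (triadic ↑)

24°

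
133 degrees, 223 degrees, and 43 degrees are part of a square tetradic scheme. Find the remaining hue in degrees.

313°

A square tetradic scheme places four hues every 90°.
The full set through 43° is {43°, 133°, 223°, 313°}.
Given {43°, 133°, 223°}, the missing hue is 313°.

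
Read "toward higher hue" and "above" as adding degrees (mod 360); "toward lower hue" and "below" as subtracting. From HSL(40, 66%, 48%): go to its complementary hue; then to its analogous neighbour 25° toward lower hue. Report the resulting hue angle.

+180° (complement): 40 + 180 = 220°
−25° (analog 25° ↓): 220 − 25 = 195°

195°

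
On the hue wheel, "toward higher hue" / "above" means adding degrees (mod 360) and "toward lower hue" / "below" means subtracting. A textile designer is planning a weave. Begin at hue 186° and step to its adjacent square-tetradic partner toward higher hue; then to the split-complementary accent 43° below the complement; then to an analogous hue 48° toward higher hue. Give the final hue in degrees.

186 + 90 = 276°   (square ↑)
276 + 137 = 413 → 413 − 360 = 53°   (split-comp 43° ↓)
53 + 48 = 101°   (analog 48° ↑)

101°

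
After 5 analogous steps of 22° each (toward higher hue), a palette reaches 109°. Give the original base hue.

359°

5 steps of 22° (toward higher hue) give a net shift of +110°.
Start = end − shift: 109 − 110 = -1 → -1 + 360 = 359°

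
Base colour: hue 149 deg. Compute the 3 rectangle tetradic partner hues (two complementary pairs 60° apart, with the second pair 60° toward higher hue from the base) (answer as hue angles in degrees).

A rectangular tetradic uses two complementary pairs 60° apart: offsets 0°, 60°, 180°, 240°.
149 + 60 = 209°
149 + 180 = 329°
149 + 240 = 389 → 389 − 360 = 29°

209°, 329°, 29°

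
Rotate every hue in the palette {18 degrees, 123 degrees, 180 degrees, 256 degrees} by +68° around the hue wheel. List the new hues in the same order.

86°, 191°, 248°, 324°

18 + 68 = 86°
123 + 68 = 191°
180 + 68 = 248°
256 + 68 = 324°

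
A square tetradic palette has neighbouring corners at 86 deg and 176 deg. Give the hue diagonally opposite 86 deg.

266°

A square tetradic scheme places four hues 90° apart; opposite corners are 180° apart.
86 + 180 = 266°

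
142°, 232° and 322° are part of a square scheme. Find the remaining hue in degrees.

A square tetradic scheme places four hues every 90°.
The full set through 142° is {52°, 142°, 232°, 322°}.
Given {142°, 232°, 322°}, the missing hue is 52°.

52°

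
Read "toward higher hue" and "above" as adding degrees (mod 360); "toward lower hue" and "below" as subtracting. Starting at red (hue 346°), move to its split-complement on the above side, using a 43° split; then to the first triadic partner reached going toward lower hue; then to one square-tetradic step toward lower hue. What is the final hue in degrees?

359°

346 + 223 = 569 → 569 − 360 = 209°   (split-comp 43° ↑)
209 − 120 = 89°   (triadic ↓)
89 − 90 = -1 → -1 + 360 = 359°   (square ↓)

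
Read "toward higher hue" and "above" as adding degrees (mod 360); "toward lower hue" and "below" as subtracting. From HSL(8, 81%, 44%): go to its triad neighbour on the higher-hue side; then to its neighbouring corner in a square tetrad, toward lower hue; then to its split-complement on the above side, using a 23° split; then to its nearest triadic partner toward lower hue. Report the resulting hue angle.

121°

triadic ↑ +120°: 8 + 120 = 128°
square ↓ −90°: 128 − 90 = 38°
split-comp 23° ↑ +203°: 38 + 203 = 241°
triadic ↓ −120°: 241 − 120 = 121°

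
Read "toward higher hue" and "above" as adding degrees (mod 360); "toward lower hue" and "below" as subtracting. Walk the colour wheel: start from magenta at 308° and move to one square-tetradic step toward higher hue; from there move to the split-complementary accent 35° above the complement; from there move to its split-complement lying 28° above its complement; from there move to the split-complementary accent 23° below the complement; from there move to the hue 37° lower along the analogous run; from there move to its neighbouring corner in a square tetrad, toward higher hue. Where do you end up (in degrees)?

308 + 90 = 398 → 398 − 360 = 38°   (square ↑)
38 + 215 = 253°   (split-comp 35° ↑)
253 + 208 = 461 → 461 − 360 = 101°   (split-comp 28° ↑)
101 + 157 = 258°   (split-comp 23° ↓)
258 − 37 = 221°   (analog 37° ↓)
221 + 90 = 311°   (square ↑)

311°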